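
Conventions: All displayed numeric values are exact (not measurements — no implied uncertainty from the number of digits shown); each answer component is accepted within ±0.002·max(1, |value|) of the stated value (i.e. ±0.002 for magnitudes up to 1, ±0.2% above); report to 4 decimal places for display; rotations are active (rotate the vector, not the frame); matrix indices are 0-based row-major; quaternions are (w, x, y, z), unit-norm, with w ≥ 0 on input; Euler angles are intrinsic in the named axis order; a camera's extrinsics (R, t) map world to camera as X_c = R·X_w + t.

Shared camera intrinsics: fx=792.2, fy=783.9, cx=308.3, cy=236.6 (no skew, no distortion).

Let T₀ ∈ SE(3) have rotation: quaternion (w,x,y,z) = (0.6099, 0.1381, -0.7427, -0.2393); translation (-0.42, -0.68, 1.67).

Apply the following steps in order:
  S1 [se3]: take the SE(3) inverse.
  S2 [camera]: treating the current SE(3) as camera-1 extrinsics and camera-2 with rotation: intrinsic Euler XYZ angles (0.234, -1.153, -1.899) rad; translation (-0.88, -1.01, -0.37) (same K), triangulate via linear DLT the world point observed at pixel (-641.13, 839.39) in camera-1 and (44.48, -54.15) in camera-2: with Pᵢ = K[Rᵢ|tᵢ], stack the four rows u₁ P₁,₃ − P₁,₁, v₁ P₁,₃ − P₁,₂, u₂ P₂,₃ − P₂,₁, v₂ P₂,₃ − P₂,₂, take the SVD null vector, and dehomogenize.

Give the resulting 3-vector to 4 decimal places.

after S1 (invert_se3): R=[-0.2178 -0.4971 0.8399; 0.0868 0.8473 0.5240; -0.9721 0.1870 -0.1414], t=(-1.8322, -0.2624, -0.0449)
after S2 (triangulate): (-1.4167, 1.5387, 0.5173)

result = (-1.4167, 1.5387, 0.5173)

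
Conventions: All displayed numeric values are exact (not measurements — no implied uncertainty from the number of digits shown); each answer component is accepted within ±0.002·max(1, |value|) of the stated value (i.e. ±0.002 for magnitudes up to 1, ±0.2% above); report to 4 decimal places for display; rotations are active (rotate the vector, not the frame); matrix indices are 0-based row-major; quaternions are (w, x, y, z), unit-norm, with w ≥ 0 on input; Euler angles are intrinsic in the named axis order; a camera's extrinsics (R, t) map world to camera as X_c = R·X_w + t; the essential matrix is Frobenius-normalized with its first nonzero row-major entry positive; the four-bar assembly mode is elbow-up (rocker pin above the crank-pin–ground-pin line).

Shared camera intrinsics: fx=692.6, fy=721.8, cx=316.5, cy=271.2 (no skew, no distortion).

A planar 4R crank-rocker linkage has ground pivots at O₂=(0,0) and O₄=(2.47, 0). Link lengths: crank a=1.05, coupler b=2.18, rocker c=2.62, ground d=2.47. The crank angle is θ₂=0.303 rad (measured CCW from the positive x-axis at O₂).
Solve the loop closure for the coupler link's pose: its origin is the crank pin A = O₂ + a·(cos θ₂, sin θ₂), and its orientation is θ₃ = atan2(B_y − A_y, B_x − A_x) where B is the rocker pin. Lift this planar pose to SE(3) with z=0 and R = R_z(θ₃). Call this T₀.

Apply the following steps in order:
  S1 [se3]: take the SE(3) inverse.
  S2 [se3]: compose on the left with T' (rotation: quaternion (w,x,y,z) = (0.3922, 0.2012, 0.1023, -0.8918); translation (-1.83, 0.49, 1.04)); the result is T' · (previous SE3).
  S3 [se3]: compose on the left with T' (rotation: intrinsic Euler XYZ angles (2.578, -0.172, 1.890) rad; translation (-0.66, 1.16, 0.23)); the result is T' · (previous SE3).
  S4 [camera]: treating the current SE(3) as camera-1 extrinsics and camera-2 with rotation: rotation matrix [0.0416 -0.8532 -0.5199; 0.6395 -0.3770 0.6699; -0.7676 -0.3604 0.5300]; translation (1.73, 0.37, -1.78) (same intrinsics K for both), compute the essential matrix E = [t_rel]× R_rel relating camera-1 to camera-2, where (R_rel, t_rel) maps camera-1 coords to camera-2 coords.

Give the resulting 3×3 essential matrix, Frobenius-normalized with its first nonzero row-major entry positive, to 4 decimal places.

matrix = [0.0648 -0.5033 0.1877; -0.3122 -0.4463 0.0046; 0.5693 -0.0933 0.2787]

source (fourbar_fk): coupler pose = R=[0.2297 -0.9733 0.0000; 0.9733 0.2297 0.0000; 0.0000 0.0000 1.0000], t=(1.0022, 0.3133, 0.0000)
after S1 (invert_se3): R=[0.2297 0.9733 0.0000; -0.9733 0.2297 -0.0000; 0.0000 0.0000 1.0000], t=(-0.5351, 0.9034, 0.0000)
after S2 (compose_se3): R=[-0.8613 -0.4249 -0.2786; 0.5023 -0.7950 -0.3403; -0.0769 -0.4330 0.8981], t=(-0.8337, 0.2357, 1.2527)
after S3 (compose_se3): R=[-0.1904 0.9491 0.2507; 0.8839 0.2769 -0.3769; -0.4272 0.1499 -0.8917], t=(-0.8371, 1.2289, -1.2812)
after S4 (essential): [0.0648 -0.5033 0.1877; -0.3122 -0.4463 0.0046; 0.5693 -0.0933 0.2787]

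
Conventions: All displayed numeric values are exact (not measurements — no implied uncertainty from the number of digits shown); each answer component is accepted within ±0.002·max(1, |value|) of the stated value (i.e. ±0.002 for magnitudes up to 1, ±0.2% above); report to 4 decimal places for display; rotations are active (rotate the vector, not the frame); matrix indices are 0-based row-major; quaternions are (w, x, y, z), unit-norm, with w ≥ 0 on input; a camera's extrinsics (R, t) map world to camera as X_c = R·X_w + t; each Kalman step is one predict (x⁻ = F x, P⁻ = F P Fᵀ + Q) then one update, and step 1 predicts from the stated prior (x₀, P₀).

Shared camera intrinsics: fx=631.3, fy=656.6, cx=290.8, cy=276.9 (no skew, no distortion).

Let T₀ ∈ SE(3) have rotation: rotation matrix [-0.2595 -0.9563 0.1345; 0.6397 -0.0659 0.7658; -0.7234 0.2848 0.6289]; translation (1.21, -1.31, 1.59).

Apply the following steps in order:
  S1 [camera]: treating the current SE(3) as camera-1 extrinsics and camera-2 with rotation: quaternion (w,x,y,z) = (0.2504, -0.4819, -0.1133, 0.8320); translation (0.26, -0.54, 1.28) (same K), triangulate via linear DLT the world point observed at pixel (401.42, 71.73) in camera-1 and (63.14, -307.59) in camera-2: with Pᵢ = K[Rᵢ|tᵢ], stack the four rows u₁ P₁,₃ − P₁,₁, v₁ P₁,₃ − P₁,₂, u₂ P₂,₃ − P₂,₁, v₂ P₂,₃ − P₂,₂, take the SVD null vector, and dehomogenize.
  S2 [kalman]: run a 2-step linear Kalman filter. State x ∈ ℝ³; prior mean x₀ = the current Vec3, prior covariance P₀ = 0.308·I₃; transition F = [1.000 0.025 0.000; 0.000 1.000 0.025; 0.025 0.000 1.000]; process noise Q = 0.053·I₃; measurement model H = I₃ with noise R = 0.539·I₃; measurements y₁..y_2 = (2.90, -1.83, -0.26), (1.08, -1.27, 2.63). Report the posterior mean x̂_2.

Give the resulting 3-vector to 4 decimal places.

result = (0.8036, -0.4421, 1.2768)

after S1 (triangulate): (-0.8318, 1.0638, 1.1771)
after S2 (kf_track): (0.8036, -0.4421, 1.2768)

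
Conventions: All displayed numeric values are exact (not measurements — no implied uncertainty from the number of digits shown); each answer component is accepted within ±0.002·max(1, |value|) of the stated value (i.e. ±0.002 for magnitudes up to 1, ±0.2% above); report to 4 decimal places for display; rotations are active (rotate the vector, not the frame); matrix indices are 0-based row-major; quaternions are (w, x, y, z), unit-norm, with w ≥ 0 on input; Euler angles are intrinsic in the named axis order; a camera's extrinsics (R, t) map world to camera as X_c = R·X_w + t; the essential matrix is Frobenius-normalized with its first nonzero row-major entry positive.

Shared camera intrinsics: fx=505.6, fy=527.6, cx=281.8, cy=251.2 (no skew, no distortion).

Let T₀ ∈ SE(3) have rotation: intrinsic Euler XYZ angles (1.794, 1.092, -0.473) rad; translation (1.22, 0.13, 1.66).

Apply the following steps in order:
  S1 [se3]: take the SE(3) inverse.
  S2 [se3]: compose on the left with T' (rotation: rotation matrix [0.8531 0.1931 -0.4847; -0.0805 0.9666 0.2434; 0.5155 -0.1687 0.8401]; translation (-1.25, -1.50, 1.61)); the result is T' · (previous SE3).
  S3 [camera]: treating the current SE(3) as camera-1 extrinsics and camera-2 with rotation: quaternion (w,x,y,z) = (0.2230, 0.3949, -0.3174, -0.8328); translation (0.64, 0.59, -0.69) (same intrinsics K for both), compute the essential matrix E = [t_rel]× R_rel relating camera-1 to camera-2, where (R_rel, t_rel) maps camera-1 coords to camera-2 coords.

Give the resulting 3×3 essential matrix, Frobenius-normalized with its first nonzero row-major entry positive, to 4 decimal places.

matrix = [0.4248 0.0128 0.2064; 0.4438 -0.2849 -0.4350; 0.3282 0.1335 0.4289]

after S1 (invert_se3): R=[0.4101 0.8713 -0.2694; 0.2099 0.1972 0.9576; 0.8876 -0.4493 -0.1020], t=(-0.1665, -1.8714, -0.8551)
after S2 (compose_se3): R=[-0.0398 0.9992 0.0046; 0.3859 0.0112 0.9225; 0.9217 0.0385 -0.3861], t=(-1.3389, -3.5036, 1.1214)
after S3 (essential): [0.4248 0.0128 0.2064; 0.4438 -0.2849 -0.4350; 0.3282 0.1335 0.4289]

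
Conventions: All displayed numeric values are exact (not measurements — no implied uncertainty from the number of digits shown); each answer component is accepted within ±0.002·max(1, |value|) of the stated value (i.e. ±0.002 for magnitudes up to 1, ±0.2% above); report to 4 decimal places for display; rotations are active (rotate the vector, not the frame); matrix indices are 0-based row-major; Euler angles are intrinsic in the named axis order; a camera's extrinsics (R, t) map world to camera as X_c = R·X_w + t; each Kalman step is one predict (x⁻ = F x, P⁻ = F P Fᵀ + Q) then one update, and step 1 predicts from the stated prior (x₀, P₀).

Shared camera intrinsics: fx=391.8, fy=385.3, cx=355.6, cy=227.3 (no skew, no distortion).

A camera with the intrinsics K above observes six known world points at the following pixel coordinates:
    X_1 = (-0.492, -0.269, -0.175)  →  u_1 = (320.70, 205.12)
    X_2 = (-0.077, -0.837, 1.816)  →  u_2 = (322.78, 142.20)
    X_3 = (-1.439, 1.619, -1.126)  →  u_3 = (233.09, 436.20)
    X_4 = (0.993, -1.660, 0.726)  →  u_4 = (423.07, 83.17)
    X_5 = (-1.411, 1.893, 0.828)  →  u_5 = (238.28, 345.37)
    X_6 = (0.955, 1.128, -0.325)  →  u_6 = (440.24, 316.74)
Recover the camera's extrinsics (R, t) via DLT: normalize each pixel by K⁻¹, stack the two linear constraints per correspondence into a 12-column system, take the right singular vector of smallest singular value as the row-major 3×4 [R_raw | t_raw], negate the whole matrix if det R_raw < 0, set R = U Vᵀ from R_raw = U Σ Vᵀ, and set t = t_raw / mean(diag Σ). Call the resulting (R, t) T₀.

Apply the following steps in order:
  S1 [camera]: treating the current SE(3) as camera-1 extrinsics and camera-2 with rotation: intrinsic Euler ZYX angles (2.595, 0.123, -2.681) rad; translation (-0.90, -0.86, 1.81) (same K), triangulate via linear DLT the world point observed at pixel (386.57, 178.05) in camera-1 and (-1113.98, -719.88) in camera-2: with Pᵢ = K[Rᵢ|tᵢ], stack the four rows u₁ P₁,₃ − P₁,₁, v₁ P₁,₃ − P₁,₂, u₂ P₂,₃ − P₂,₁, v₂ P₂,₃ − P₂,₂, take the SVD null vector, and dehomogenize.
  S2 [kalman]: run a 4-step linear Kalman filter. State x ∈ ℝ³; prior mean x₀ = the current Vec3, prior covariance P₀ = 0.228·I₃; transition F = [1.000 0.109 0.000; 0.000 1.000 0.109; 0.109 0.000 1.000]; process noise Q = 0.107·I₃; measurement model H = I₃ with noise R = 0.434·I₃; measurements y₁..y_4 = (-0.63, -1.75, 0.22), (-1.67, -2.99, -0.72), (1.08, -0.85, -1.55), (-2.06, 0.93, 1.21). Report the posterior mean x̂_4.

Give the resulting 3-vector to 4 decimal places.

source (pnp_recover): camera pose = R=[0.9608 -0.0335 -0.2753; -0.0392 0.9664 -0.2541; 0.2745 0.2549 0.9272], t=(0.0500, -0.0400, 4.4699)
after S1 (triangulate): (0.8545, -0.3272, 1.4820)
after S2 (kf_track): (-0.8947, -0.5081, 0.1860)

result = (-0.8947, -0.5081, 0.1860)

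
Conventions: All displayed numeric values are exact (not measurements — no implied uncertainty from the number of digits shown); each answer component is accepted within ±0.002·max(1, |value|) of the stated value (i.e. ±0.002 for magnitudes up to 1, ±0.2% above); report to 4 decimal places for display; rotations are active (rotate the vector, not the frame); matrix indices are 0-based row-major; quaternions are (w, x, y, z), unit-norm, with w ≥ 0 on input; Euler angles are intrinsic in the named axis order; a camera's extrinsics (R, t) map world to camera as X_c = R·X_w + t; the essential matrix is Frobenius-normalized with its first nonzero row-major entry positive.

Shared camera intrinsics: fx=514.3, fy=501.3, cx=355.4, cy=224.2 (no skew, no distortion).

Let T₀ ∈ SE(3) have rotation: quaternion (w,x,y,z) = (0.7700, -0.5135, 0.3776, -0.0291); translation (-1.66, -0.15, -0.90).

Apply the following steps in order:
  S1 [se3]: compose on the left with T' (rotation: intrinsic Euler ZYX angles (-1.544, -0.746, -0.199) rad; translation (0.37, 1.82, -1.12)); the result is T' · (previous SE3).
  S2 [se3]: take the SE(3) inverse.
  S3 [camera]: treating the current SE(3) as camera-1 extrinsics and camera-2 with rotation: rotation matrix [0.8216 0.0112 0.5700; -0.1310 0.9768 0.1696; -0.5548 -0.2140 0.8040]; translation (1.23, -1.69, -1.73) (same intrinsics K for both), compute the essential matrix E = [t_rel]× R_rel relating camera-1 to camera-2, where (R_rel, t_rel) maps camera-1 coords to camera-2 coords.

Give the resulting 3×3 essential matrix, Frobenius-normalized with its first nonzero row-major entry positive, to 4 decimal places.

matrix = [0.4982 0.3976 0.3011; -0.2741 -0.1344 0.6370; -0.0516 -0.0373 0.0063]

after S1 (compose_se3): R=[-0.5106 0.3103 0.8019; -0.8467 -0.3438 -0.4061; 0.1497 -0.8863 0.4383], t=(0.0280, 2.4515, -2.8728)
after S2 (invert_se3): R=[-0.5106 -0.8467 0.1497; 0.3103 -0.3438 -0.8863; 0.8019 -0.4061 0.4383], t=(2.5200, -1.7118, 2.2322)
after S3 (essential): [0.4982 0.3976 0.3011; -0.2741 -0.1344 0.6370; -0.0516 -0.0373 0.0063]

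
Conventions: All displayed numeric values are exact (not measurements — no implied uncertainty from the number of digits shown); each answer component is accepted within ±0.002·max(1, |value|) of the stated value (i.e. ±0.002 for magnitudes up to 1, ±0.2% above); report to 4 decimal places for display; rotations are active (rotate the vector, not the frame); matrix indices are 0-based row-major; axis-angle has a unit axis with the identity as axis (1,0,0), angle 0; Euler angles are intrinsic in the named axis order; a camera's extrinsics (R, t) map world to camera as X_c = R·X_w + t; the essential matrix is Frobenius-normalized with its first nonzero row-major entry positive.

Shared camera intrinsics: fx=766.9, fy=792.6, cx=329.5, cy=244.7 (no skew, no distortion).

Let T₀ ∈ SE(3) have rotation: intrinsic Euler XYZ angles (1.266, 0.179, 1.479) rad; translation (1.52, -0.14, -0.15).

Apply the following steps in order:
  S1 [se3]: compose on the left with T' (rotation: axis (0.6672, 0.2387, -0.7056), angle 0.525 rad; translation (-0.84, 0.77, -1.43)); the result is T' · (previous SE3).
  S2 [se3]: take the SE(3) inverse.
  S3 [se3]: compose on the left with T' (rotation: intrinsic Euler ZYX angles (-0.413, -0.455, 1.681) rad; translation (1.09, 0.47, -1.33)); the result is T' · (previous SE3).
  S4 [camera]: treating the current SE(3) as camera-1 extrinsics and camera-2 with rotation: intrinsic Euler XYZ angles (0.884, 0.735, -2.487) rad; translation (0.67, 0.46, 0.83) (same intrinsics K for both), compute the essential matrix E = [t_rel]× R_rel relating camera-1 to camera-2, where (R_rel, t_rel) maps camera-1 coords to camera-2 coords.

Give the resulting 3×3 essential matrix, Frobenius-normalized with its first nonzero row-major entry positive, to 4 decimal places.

after S1 (compose_se3): R=[0.2545 -0.9519 -0.1707; -0.0929 0.1517 -0.9841; 0.9626 0.2664 -0.0499], t=(0.5055, 0.1964, -1.8917)
after S2 (invert_se3): R=[0.2545 -0.0929 0.9626; -0.9519 0.1517 0.2664; -0.1707 -0.9841 -0.0499], t=(1.7105, 0.9552, 0.1852)
after S3 (compose_se3): R=[0.6928 0.2052 0.6913; -0.0040 0.9598 -0.2808; -0.7211 0.1918 0.6657], t=(2.0073, -0.2477, 0.2562)
after S4 (essential): [0.1575 -0.6709 0.1490; 0.0152 0.0828 0.1033; -0.1569 -0.1727 -0.6563]

matrix = [0.1575 -0.6709 0.1490; 0.0152 0.0828 0.1033; -0.1569 -0.1727 -0.6563]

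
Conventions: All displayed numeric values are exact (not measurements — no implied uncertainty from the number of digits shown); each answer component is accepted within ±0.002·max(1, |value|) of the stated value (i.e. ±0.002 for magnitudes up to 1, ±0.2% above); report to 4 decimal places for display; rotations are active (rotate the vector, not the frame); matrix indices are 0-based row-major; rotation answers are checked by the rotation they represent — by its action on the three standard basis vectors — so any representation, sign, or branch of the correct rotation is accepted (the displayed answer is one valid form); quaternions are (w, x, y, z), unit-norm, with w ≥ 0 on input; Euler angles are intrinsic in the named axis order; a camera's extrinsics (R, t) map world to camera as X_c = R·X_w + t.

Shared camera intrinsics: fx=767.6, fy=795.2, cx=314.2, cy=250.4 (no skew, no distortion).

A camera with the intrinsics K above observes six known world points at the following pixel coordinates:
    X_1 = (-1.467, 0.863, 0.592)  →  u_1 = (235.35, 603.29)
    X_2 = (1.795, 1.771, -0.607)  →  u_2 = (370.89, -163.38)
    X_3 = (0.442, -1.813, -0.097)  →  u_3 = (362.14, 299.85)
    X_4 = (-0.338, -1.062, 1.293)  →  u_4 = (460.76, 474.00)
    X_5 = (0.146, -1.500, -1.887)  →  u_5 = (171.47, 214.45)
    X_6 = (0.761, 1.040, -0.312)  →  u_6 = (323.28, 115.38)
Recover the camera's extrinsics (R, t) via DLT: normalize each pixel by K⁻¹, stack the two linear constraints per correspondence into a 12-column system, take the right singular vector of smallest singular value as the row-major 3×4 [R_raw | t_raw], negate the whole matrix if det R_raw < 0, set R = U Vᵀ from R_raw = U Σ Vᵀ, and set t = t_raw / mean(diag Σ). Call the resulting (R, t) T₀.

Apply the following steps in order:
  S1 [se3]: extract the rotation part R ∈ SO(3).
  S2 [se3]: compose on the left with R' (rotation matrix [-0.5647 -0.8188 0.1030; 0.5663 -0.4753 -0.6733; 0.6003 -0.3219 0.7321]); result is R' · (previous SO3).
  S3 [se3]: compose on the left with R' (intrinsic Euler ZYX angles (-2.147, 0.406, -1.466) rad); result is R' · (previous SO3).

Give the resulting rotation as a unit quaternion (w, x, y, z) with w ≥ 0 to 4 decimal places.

source (pnp_recover): camera pose = R=[0.5402 -0.1280 0.8318; -0.8275 -0.2605 0.4973; 0.1530 -0.9569 -0.2466], t=(0.0300, 0.3600, 4.8999)
after S1 (rot_of_se3): [0.5402 -0.1280 0.8318; -0.8275 -0.2605 0.4973; 0.1530 -0.9569 -0.2466]
after S2 (compose_so3): [0.3883 0.1870 -0.9023; 0.5962 0.6957 0.4007; 0.7027 -0.6936 0.1587]
after S3 (compose_so3): [0.5557 -0.4465 0.7013; -0.5419 0.4453 0.7128; -0.6305 -0.7761 0.0055]

rotation (quat) = (0.7082, -0.5256, 0.4701, -0.0337)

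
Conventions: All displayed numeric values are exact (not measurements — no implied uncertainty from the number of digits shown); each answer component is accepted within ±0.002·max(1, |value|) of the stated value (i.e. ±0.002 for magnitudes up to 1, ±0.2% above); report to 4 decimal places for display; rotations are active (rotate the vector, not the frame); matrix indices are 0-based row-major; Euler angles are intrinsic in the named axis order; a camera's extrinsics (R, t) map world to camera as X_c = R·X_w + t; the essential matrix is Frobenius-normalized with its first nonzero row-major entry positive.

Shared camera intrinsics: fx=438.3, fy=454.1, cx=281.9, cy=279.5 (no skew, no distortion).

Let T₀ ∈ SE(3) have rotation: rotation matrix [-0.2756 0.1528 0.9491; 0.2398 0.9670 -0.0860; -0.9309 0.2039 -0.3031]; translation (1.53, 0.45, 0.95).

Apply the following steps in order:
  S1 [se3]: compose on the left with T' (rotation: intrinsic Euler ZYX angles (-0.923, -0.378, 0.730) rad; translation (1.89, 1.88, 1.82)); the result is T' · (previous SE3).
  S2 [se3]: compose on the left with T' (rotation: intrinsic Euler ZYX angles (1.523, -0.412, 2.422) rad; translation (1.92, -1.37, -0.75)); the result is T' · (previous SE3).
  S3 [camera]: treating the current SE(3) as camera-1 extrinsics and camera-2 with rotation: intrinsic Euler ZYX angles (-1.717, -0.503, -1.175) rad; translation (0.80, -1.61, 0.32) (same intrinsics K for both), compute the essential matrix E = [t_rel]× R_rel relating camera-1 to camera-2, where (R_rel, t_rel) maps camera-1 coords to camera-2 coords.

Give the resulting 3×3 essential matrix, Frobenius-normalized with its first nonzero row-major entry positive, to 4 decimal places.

after S1 (compose_se3): R=[0.6018 0.3744 0.7054; 0.5296 0.4741 -0.7034; -0.5978 0.7969 0.0870], t=(2.2858, 0.8628, 3.3215)
after S2 (compose_se3): R=[0.0154 0.9026 -0.4301; 0.2312 0.4153 0.8798; 0.9728 -0.1130 -0.2023], t=(4.8918, 1.3583, -1.6026)
after S3 (essential): [0.3440 0.2555 0.5595; -0.1353 0.6589 -0.2181; 0.0275 0.0254 0.0448]

matrix = [0.3440 0.2555 0.5595; -0.1353 0.6589 -0.2181; 0.0275 0.0254 0.0448]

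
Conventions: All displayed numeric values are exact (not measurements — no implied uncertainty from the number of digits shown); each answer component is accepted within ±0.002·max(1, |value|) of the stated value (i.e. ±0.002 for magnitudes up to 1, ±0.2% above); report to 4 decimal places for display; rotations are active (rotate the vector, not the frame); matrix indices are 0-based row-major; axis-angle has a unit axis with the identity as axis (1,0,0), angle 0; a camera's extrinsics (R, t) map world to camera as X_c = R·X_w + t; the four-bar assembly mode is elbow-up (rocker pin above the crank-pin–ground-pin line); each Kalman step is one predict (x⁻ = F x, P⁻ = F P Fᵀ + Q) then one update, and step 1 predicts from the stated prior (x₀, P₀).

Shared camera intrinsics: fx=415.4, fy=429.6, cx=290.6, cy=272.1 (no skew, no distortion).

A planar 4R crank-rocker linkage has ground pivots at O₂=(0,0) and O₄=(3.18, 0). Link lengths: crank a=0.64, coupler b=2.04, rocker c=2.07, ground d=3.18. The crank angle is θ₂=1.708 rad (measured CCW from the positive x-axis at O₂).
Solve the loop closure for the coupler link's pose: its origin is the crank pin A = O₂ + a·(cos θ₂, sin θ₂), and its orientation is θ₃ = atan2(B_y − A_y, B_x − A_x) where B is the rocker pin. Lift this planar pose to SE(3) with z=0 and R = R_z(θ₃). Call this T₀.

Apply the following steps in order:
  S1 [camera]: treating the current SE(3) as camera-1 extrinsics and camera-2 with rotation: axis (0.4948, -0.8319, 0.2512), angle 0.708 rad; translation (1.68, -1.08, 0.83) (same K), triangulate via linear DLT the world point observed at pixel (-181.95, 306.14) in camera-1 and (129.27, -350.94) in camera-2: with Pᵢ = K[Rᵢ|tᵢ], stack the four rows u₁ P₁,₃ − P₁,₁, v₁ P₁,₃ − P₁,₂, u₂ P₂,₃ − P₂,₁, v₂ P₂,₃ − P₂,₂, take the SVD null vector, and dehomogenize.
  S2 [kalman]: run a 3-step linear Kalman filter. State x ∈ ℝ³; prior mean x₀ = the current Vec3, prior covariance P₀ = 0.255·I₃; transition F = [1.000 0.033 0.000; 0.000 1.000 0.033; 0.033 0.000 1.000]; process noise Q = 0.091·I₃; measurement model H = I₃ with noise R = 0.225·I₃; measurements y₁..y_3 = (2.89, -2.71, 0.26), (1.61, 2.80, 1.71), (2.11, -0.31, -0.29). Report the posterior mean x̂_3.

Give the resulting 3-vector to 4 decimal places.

result = (1.7134, 0.2184, 0.5443)

source (fourbar_fk): coupler pose = R=[0.9045 -0.4265 0.0000; 0.4265 0.9045 0.0000; 0.0000 0.0000 1.0000], t=(-0.0875, 0.6340, 0.0000)
after S1 (triangulate): (-1.6094, 0.1827, 1.4251)
after S2 (kf_track): (1.7134, 0.2184, 0.5443)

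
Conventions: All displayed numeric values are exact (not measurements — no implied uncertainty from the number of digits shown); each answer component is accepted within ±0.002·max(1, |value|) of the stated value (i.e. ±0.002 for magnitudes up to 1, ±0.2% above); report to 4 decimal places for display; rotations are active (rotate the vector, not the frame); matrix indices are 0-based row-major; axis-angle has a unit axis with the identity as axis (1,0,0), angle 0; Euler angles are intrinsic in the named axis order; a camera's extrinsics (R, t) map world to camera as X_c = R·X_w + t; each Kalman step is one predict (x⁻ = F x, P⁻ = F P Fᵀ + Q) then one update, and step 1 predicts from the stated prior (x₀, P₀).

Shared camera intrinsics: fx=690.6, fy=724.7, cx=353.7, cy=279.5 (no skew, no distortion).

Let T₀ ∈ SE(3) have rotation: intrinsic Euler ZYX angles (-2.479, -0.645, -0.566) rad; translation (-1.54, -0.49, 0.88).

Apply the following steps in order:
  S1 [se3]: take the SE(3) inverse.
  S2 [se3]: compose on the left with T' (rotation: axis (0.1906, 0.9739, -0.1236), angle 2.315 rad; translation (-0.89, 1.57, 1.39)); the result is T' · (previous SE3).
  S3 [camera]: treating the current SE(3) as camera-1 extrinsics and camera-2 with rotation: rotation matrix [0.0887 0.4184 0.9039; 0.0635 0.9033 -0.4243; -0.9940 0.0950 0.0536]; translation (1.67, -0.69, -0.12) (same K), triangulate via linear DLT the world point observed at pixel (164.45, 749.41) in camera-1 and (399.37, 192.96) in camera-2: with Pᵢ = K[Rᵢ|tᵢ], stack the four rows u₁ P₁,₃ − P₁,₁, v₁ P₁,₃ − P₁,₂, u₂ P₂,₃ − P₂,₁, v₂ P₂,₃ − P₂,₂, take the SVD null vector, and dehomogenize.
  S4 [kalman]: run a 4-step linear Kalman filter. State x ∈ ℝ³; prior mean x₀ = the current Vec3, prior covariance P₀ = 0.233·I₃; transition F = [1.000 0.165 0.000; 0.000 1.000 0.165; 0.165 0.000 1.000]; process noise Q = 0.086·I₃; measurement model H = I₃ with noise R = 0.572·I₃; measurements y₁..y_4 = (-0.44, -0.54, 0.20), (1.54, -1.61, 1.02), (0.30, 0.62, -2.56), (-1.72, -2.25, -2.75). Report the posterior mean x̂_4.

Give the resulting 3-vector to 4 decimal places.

result = (-0.8909, -1.2263, -1.7996)

after S1 (invert_se3): R=[-0.6300 -0.4916 0.6012; 0.2651 -0.8638 -0.4285; 0.7300 -0.1106 0.6745], t=(-1.7401, 0.3620, 0.4764)
after S2 (compose_se3): R=[0.9891 -0.1193 -0.0865; -0.1465 -0.8595 -0.4896; -0.0160 0.4970 -0.8676], t=(0.6509, 1.3541, 2.3724)
after S3 (triangulate): (-1.8251, -0.0402, -1.5321)
after S4 (kf_track): (-0.8909, -1.2263, -1.7996)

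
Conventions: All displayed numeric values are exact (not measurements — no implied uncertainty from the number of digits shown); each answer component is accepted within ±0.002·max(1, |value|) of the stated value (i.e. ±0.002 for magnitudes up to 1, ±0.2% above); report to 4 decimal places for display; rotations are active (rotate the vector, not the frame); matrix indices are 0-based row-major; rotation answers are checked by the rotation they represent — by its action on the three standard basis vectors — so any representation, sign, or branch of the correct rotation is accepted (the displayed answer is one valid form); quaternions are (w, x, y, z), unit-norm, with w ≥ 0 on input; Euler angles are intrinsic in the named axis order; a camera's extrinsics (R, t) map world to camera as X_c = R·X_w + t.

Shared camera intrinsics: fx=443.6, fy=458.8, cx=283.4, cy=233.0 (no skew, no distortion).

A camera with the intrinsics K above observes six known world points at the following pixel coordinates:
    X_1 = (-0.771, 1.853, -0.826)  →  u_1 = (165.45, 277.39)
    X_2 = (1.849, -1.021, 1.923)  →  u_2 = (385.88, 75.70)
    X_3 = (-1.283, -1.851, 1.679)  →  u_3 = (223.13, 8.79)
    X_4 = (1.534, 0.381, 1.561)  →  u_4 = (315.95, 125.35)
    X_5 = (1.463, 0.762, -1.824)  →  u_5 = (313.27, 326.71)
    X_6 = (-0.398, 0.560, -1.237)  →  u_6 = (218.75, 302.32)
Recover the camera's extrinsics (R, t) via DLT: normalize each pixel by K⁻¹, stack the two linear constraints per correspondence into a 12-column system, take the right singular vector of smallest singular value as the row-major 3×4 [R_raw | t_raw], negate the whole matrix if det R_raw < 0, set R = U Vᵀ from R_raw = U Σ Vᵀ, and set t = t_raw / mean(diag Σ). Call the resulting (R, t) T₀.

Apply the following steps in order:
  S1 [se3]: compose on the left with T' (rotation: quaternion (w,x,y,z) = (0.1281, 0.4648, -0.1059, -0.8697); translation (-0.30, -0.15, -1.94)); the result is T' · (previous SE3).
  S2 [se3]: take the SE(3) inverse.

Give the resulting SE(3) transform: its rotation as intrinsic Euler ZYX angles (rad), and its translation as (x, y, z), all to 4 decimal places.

source (pnp_recover): camera pose = R=[0.8387 -0.5408 -0.0648; -0.0108 0.1024 -0.9947; 0.5445 0.8349 0.0800], t=(-0.4100, -0.2900, 6.4800)
after S1 (compose_se3): R=[-0.9051 -0.3955 -0.1559; -0.2237 0.1314 0.9658; -0.3615 0.9090 -0.2074], t=(-5.5312, 0.6777, 1.8273)
after S2 (invert_se3): R=[-0.9051 -0.2237 -0.3615; -0.3955 0.1314 0.9090; -0.1559 0.9658 -0.2074], t=(-4.1942, -3.9378, -1.1378)

rotation (euler_zyx) = (-2.7296, 0.1565, 1.7823), translation = (-4.1942, -3.9378, -1.1378)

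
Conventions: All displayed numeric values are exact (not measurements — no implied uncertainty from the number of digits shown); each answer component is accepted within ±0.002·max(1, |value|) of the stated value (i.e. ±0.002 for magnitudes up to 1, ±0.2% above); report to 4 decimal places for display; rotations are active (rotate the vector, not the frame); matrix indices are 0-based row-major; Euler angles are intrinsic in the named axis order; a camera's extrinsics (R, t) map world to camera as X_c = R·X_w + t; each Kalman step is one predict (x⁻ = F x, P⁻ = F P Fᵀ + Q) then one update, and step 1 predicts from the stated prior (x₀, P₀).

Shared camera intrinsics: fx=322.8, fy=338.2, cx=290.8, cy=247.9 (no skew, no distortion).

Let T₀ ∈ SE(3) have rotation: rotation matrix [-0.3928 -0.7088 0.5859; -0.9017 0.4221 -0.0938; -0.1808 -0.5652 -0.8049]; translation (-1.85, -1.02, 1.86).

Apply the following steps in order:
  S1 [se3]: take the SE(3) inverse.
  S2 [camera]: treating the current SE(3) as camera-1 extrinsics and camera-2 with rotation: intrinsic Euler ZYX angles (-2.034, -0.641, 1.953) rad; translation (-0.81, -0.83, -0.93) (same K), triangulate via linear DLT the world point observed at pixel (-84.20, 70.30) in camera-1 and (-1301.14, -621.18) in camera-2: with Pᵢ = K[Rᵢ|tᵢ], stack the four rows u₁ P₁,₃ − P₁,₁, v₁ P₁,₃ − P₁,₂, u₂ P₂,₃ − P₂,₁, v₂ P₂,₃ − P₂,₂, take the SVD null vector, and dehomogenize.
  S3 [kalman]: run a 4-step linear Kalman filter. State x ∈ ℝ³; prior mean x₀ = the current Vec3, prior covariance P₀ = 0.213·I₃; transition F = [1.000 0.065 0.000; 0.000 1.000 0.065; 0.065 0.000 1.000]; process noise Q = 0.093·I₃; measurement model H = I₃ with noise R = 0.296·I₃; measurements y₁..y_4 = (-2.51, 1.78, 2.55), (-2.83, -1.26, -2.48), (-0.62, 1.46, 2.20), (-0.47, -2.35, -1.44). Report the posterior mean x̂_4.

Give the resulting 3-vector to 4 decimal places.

result = (-0.8511, -0.5685, -0.2217)

after S1 (invert_se3): R=[-0.3928 -0.9017 -0.1808; -0.7088 0.4221 -0.5652; 0.5859 -0.0938 -0.8049], t=(-1.3101, 0.1705, 2.4854)
after S2 (triangulate): (1.8490, 0.8943, 1.0805)
after S3 (kf_track): (-0.8511, -0.5685, -0.2217)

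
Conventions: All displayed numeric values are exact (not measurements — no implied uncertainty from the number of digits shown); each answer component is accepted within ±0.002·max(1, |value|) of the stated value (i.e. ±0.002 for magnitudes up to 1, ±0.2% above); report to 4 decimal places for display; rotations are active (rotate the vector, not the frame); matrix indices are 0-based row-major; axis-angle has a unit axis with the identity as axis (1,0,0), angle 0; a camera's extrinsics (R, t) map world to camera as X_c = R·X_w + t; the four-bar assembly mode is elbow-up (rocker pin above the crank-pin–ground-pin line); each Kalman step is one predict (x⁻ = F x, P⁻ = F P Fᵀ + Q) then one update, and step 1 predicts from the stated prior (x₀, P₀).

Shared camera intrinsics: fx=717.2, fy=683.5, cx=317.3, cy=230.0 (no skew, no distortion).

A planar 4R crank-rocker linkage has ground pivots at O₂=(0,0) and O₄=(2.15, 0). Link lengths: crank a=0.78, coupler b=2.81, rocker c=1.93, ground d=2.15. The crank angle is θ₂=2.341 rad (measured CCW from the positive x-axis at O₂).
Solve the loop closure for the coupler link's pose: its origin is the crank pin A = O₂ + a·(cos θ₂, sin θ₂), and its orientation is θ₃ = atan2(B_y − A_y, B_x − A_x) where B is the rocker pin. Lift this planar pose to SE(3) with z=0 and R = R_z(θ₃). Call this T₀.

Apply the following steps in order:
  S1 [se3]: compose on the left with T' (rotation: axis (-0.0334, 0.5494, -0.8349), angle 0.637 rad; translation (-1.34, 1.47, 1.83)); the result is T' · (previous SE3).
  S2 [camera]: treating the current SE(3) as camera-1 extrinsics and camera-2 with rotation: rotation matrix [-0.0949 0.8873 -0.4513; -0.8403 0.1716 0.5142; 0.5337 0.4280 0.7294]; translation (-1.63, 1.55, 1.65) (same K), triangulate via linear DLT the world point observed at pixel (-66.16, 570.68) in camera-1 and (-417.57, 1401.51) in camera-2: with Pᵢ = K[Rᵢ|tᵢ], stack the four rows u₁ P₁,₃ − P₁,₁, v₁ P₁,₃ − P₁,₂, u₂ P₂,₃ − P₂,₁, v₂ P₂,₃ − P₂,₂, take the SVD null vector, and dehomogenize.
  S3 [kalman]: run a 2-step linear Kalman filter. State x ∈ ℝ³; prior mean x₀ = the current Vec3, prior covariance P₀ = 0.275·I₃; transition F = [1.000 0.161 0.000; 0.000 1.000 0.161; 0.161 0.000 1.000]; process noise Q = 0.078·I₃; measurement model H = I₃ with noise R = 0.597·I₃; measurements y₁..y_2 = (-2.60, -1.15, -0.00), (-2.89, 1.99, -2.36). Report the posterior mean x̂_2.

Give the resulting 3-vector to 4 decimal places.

result = (-2.3970, 0.4536, -0.2947)

source (fourbar_fk): coupler pose = R=[0.8758 -0.4826 0.0000; 0.4826 0.8758 0.0000; 0.0000 0.0000 1.0000], t=(-0.5431, 0.5599, 0.0000)
after S1 (compose_se3): R=[0.9422 0.0437 0.3322; -0.0215 0.9973 -0.0701; -0.3344 0.0589 0.9406], t=(-1.5007, 2.2249, 1.9430)
after S2 (triangulate): (-1.5786, 0.0476, 1.9917)
after S3 (kf_track): (-2.3970, 0.4536, -0.2947)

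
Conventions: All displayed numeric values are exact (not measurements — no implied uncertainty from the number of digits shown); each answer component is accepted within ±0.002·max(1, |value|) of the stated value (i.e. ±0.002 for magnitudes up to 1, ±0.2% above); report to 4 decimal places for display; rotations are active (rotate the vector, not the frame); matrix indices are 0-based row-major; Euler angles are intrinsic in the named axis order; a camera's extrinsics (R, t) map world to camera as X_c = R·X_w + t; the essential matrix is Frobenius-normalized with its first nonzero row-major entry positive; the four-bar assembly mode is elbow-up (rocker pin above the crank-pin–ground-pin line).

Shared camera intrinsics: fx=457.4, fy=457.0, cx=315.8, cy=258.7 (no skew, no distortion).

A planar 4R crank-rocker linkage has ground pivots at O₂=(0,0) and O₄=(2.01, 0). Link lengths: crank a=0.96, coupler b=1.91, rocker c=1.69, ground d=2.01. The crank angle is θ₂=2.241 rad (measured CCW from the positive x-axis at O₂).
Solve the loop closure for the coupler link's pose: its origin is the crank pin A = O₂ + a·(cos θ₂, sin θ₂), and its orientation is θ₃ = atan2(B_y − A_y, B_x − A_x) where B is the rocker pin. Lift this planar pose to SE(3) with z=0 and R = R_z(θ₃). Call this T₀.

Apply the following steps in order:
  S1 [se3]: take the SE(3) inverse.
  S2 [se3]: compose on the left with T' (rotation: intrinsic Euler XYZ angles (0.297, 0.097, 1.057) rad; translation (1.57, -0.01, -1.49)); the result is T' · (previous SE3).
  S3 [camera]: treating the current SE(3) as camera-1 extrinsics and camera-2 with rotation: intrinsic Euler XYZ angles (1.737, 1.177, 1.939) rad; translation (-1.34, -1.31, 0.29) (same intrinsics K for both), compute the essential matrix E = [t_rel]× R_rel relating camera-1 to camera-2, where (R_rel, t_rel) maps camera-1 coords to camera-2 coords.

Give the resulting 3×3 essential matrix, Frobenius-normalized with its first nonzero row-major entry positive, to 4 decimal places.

source (fourbar_fk): coupler pose = R=[0.9270 -0.3751 0.0000; 0.3751 0.9270 0.0000; 0.0000 0.0000 1.0000], t=(-0.5963, 0.7523, 0.0000)
after S1 (invert_se3): R=[0.9270 0.3751 0.0000; -0.3751 0.9270 0.0000; 0.0000 0.0000 1.0000], t=(0.2705, -0.9211, 0.0000)
after S2 (compose_se3): R=[0.7786 -0.6200 0.0968; 0.6178 0.7304 -0.2913; 0.1098 0.2866 0.9517], t=(2.5007, -0.1911, -1.6401)
after S3 (essential): [0.4807 0.4431 0.2297; -0.0459 -0.3028 0.3565; -0.0967 0.2177 -0.4921]

matrix = [0.4807 0.4431 0.2297; -0.0459 -0.3028 0.3565; -0.0967 0.2177 -0.4921]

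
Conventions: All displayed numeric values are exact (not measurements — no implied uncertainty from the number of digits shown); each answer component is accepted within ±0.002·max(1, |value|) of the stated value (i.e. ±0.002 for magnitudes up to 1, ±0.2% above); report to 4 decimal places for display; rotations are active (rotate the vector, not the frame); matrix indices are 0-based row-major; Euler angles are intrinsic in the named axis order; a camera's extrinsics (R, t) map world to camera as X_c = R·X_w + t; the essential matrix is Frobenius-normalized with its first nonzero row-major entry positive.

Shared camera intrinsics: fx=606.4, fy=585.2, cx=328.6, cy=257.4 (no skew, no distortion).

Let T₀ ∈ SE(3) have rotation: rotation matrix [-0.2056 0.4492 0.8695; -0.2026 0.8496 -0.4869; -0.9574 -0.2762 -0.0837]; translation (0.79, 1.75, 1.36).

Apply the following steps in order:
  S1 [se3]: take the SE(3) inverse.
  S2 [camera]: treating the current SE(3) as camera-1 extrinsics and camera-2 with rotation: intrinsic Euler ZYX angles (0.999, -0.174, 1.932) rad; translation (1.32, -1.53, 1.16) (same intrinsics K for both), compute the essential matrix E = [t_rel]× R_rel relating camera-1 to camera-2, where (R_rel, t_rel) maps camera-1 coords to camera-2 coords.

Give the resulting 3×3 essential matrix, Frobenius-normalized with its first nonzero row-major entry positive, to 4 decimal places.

after S1 (invert_se3): R=[-0.2056 -0.2026 -0.9574; 0.4492 0.8496 -0.2762; 0.8694 -0.4869 -0.0837], t=(1.8191, -1.4661, 0.2790)
after S2 (essential): [0.1616 0.3915 0.2616; 0.4114 0.4080 -0.2462; 0.1353 -0.1717 -0.5551]

matrix = [0.1616 0.3915 0.2616; 0.4114 0.4080 -0.2462; 0.1353 -0.1717 -0.5551]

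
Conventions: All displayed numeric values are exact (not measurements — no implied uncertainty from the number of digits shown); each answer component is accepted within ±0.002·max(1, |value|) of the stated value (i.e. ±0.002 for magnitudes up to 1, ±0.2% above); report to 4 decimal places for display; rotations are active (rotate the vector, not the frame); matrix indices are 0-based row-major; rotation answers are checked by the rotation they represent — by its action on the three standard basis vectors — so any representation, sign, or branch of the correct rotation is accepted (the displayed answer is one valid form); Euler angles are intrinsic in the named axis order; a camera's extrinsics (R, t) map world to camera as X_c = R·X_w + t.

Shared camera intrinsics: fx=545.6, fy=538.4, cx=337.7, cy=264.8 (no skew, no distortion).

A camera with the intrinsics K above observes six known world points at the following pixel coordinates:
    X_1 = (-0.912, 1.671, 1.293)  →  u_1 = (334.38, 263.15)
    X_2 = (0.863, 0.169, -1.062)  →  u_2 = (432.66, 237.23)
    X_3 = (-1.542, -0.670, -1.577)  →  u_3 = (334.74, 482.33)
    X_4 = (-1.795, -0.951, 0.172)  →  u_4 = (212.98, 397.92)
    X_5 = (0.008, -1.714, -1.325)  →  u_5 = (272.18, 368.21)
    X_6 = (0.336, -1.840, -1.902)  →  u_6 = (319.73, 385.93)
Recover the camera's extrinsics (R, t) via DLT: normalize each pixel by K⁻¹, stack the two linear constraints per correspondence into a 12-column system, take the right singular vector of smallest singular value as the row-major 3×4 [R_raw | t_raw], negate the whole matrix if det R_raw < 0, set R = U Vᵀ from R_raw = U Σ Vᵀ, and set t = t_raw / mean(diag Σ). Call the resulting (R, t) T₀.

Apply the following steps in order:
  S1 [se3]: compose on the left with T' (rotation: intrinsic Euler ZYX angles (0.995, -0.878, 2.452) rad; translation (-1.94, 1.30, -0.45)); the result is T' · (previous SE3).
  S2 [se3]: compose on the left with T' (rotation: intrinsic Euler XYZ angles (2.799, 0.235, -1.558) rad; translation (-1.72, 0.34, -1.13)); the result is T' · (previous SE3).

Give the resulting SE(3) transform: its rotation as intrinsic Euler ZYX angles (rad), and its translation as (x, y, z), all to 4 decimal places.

rotation (euler_zyx) = (-0.5769, -0.3199, -0.3088), translation = (-0.4058, 4.6868, 1.5478)

source (pnp_recover): camera pose = R=[0.2821 0.7082 -0.6472; -0.8676 -0.0997 -0.4873; -0.4096 0.6989 0.5863], t=(-0.1400, -0.0200, 6.0905)
after S1 (compose_se3): R=[-0.5830 0.8073 0.0919; 0.8098 0.5681 0.1469; 0.0664 0.1600 -0.9849], t=(3.2226, 2.1643, -3.5670)
after S2 (compose_se3): R=[0.7956 0.5997 -0.0853; -0.5178 0.7464 0.4181; 0.3144 -0.2885 0.9044], t=(-0.4058, 4.6868, 1.5478)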